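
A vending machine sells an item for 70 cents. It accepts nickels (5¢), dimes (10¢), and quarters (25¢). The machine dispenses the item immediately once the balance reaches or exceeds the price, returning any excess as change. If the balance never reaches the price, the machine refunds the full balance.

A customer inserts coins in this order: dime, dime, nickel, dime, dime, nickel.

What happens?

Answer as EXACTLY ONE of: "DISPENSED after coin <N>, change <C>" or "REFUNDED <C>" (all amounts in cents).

Price: 70¢
Coin 1 (dime, 10¢): balance = 10¢
Coin 2 (dime, 10¢): balance = 20¢
Coin 3 (nickel, 5¢): balance = 25¢
Coin 4 (dime, 10¢): balance = 35¢
Coin 5 (dime, 10¢): balance = 45¢
Coin 6 (nickel, 5¢): balance = 50¢
All coins inserted, balance 50¢ < price 70¢ → REFUND 50¢

Answer: REFUNDED 50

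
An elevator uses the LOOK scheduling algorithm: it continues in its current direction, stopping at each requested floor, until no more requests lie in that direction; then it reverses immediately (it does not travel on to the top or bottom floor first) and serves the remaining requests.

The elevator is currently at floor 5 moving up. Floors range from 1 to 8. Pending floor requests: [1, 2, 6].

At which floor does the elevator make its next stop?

Current floor: 5, direction: up
Requests above: [6]
Requests below: [1, 2]
Moving up and requests lie above → nearest above is min([6]) = 6

Answer: 6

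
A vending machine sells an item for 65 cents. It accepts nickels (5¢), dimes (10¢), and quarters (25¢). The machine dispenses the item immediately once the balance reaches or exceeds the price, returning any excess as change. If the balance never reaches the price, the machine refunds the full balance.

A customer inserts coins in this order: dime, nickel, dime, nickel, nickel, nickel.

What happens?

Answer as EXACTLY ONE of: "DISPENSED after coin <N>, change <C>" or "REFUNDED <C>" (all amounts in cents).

Price: 65¢
Coin 1 (dime, 10¢): balance = 10¢
Coin 2 (nickel, 5¢): balance = 15¢
Coin 3 (dime, 10¢): balance = 25¢
Coin 4 (nickel, 5¢): balance = 30¢
Coin 5 (nickel, 5¢): balance = 35¢
Coin 6 (nickel, 5¢): balance = 40¢
All coins inserted, balance 40¢ < price 65¢ → REFUND 40¢

Answer: REFUNDED 40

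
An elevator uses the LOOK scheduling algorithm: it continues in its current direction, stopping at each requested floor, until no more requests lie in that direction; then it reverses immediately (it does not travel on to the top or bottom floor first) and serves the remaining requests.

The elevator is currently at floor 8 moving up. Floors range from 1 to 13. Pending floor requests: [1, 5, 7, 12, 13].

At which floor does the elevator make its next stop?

Current floor: 8, direction: up
Requests above: [12, 13]
Requests below: [1, 5, 7]
Moving up and requests lie above → nearest above is min([12, 13]) = 12

Answer: 12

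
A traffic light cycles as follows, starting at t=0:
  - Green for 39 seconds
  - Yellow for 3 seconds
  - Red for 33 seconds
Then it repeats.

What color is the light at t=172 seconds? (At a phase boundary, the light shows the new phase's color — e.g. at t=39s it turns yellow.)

Cycle length = 39 + 3 + 33 = 75s
t = 172, phase_t = 172 mod 75 = 22
22 < 39 (green end) → GREEN

Answer: green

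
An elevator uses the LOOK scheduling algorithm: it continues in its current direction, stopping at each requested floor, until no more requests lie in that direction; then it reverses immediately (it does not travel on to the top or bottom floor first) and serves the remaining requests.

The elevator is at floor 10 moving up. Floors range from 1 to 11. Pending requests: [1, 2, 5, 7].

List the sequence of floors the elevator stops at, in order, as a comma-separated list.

Current: 10, moving UP
Serve above first (ascending): []
Then reverse, serve below (descending): [7, 5, 2, 1]

Answer: 7, 5, 2, 1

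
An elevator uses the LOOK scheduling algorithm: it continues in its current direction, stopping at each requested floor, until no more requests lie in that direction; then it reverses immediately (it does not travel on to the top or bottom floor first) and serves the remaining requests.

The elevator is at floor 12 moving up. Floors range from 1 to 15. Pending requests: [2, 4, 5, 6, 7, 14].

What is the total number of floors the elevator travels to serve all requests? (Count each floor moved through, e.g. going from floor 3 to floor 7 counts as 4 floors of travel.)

Start at floor 12 moving up, LOOK stop order: [14, 7, 6, 5, 4, 2]
  12 → 14: |14-12| = 2, total = 2
  14 → 7: |7-14| = 7, total = 9
  7 → 6: |6-7| = 1, total = 10
  6 → 5: |5-6| = 1, total = 11
  5 → 4: |4-5| = 1, total = 12
  4 → 2: |2-4| = 2, total = 14

Answer: 14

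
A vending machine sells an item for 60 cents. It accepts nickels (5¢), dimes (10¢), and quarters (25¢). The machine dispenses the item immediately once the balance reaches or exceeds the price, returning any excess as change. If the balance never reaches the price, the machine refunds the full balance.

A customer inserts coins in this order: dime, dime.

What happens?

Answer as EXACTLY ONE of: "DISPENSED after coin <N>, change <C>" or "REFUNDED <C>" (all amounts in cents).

Answer: REFUNDED 20

Derivation:
Price: 60¢
Coin 1 (dime, 10¢): balance = 10¢
Coin 2 (dime, 10¢): balance = 20¢
All coins inserted, balance 20¢ < price 60¢ → REFUND 20¢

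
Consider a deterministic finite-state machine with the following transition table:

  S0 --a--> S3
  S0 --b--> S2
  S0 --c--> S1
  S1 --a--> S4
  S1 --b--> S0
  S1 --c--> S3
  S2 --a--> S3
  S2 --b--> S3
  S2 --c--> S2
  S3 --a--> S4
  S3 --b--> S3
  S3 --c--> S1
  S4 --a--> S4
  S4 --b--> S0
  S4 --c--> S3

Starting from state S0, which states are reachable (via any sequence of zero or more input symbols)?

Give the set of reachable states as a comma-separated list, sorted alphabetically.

Answer: S0, S1, S2, S3, S4

Derivation:
BFS from S0:
  visit S0: S0--a-->S3 (new), S0--b-->S2 (new), S0--c-->S1 (new)
  visit S3: S3--a-->S4 (new), S3--b-->S3 (seen), S3--c-->S1 (seen)
  visit S2: S2--a-->S3 (seen), S2--b-->S3 (seen), S2--c-->S2 (seen)
  visit S1: S1--a-->S4 (seen), S1--b-->S0 (seen), S1--c-->S3 (seen)
  visit S4: S4--a-->S4 (seen), S4--b-->S0 (seen), S4--c-->S3 (seen)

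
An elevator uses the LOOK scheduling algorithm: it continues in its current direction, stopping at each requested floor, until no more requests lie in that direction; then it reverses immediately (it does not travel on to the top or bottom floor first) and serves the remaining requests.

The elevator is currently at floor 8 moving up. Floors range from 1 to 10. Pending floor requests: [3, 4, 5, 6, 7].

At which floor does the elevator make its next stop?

Current floor: 8, direction: up
Requests above: []
Requests below: [3, 4, 5, 6, 7]
Moving up but no requests above → reverse; nearest below is max([3, 4, 5, 6, 7]) = 7

Answer: 7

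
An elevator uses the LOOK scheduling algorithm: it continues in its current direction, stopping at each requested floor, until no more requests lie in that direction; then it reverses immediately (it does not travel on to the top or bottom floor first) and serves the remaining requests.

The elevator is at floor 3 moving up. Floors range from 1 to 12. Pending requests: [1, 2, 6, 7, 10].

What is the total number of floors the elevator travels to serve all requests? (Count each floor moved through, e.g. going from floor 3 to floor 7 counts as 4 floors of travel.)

Answer: 16

Derivation:
Start at floor 3 moving up, LOOK stop order: [6, 7, 10, 2, 1]
  3 → 6: |6-3| = 3, total = 3
  6 → 7: |7-6| = 1, total = 4
  7 → 10: |10-7| = 3, total = 7
  10 → 2: |2-10| = 8, total = 15
  2 → 1: |1-2| = 1, total = 16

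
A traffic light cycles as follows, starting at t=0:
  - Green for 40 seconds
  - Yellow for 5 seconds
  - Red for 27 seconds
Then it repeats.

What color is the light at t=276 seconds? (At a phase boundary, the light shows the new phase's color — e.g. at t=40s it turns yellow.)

Cycle length = 40 + 5 + 27 = 72s
t = 276, phase_t = 276 mod 72 = 60
60 >= 45 → RED

Answer: red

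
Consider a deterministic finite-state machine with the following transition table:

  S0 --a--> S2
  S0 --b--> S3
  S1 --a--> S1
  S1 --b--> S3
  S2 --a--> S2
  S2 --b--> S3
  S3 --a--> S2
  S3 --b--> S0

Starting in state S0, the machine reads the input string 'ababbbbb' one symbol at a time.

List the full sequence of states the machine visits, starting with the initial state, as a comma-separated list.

Answer: S0, S2, S3, S2, S3, S0, S3, S0, S3

Derivation:
Start: S0
  read 'a': S0 --a--> S2
  read 'b': S2 --b--> S3
  read 'a': S3 --a--> S2
  read 'b': S2 --b--> S3
  read 'b': S3 --b--> S0
  read 'b': S0 --b--> S3
  read 'b': S3 --b--> S0
  read 'b': S0 --b--> S3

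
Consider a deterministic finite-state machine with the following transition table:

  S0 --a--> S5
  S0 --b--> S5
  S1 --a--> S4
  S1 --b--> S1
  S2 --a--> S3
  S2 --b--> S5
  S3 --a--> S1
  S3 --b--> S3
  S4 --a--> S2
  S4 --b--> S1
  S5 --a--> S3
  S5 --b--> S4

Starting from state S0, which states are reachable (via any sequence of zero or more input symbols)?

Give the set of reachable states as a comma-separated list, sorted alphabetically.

Answer: S0, S1, S2, S3, S4, S5

Derivation:
BFS from S0:
  visit S0: S0--a-->S5 (new), S0--b-->S5 (seen)
  visit S5: S5--a-->S3 (new), S5--b-->S4 (new)
  visit S3: S3--a-->S1 (new), S3--b-->S3 (seen)
  visit S4: S4--a-->S2 (new), S4--b-->S1 (seen)
  visit S1: S1--a-->S4 (seen), S1--b-->S1 (seen)
  visit S2: S2--a-->S3 (seen), S2--b-->S5 (seen)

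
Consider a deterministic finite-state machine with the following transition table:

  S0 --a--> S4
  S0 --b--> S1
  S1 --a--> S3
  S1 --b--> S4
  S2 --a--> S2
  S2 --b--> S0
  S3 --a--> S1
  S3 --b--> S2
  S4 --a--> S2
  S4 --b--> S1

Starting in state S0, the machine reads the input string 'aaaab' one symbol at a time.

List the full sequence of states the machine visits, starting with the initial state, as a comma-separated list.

Start: S0
  read 'a': S0 --a--> S4
  read 'a': S4 --a--> S2
  read 'a': S2 --a--> S2
  read 'a': S2 --a--> S2
  read 'b': S2 --b--> S0

Answer: S0, S4, S2, S2, S2, S0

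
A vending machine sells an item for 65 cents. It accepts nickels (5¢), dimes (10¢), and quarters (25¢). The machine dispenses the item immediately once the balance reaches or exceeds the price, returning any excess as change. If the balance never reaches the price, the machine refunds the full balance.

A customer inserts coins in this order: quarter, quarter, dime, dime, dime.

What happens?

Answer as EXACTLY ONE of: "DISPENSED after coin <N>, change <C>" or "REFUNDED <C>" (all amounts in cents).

Answer: DISPENSED after coin 4, change 5

Derivation:
Price: 65¢
Coin 1 (quarter, 25¢): balance = 25¢
Coin 2 (quarter, 25¢): balance = 50¢
Coin 3 (dime, 10¢): balance = 60¢
Coin 4 (dime, 10¢): balance = 70¢
  → balance >= price → DISPENSE, change = 70 - 65 = 5¢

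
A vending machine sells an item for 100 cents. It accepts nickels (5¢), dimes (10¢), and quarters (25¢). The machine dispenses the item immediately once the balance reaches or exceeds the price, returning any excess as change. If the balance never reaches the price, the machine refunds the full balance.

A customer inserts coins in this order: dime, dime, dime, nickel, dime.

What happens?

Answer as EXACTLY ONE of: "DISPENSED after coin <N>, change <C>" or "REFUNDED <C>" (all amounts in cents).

Price: 100¢
Coin 1 (dime, 10¢): balance = 10¢
Coin 2 (dime, 10¢): balance = 20¢
Coin 3 (dime, 10¢): balance = 30¢
Coin 4 (nickel, 5¢): balance = 35¢
Coin 5 (dime, 10¢): balance = 45¢
All coins inserted, balance 45¢ < price 100¢ → REFUND 45¢

Answer: REFUNDED 45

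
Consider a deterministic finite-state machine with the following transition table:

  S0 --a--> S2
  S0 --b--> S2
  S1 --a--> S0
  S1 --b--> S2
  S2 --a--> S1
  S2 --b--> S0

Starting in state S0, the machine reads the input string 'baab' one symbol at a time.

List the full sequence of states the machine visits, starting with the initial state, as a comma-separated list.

Start: S0
  read 'b': S0 --b--> S2
  read 'a': S2 --a--> S1
  read 'a': S1 --a--> S0
  read 'b': S0 --b--> S2

Answer: S0, S2, S1, S0, S2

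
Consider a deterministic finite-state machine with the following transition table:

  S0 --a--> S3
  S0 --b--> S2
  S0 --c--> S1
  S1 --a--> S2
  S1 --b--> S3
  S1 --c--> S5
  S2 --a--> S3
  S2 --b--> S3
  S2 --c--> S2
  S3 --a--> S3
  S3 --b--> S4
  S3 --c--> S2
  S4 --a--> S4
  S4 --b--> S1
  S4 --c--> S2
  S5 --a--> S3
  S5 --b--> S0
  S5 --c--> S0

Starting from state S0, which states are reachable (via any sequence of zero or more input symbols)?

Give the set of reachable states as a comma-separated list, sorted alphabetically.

BFS from S0:
  visit S0: S0--a-->S3 (new), S0--b-->S2 (new), S0--c-->S1 (new)
  visit S3: S3--a-->S3 (seen), S3--b-->S4 (new), S3--c-->S2 (seen)
  visit S2: S2--a-->S3 (seen), S2--b-->S3 (seen), S2--c-->S2 (seen)
  visit S1: S1--a-->S2 (seen), S1--b-->S3 (seen), S1--c-->S5 (new)
  visit S4: S4--a-->S4 (seen), S4--b-->S1 (seen), S4--c-->S2 (seen)
  visit S5: S5--a-->S3 (seen), S5--b-->S0 (seen), S5--c-->S0 (seen)

Answer: S0, S1, S2, S3, S4, S5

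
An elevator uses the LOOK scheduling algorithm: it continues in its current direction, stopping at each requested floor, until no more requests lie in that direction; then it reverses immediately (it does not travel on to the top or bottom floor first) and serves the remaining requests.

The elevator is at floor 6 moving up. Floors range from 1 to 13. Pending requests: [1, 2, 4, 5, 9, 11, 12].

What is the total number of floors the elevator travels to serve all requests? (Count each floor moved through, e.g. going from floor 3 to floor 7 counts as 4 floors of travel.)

Answer: 17

Derivation:
Start at floor 6 moving up, LOOK stop order: [9, 11, 12, 5, 4, 2, 1]
  6 → 9: |9-6| = 3, total = 3
  9 → 11: |11-9| = 2, total = 5
  11 → 12: |12-11| = 1, total = 6
  12 → 5: |5-12| = 7, total = 13
  5 → 4: |4-5| = 1, total = 14
  4 → 2: |2-4| = 2, total = 16
  2 → 1: |1-2| = 1, total = 17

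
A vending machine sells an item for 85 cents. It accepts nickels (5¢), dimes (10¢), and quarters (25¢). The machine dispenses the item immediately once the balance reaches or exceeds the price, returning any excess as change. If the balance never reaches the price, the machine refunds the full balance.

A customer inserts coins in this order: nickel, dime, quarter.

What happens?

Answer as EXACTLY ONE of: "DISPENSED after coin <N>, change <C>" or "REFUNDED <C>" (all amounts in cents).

Answer: REFUNDED 40

Derivation:
Price: 85¢
Coin 1 (nickel, 5¢): balance = 5¢
Coin 2 (dime, 10¢): balance = 15¢
Coin 3 (quarter, 25¢): balance = 40¢
All coins inserted, balance 40¢ < price 85¢ → REFUND 40¢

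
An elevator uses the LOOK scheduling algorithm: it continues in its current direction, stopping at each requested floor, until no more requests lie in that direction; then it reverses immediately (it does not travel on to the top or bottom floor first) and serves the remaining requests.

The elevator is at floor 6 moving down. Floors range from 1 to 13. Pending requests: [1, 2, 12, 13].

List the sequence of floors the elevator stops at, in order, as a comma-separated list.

Answer: 2, 1, 12, 13

Derivation:
Current: 6, moving DOWN
Serve below first (descending): [2, 1]
Then reverse, serve above (ascending): [12, 13]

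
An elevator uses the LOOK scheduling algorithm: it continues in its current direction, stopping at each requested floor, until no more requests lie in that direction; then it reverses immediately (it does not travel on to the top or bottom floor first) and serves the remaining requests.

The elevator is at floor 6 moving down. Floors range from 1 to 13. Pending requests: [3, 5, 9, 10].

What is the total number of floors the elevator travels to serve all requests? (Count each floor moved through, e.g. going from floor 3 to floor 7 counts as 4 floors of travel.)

Start at floor 6 moving down, LOOK stop order: [5, 3, 9, 10]
  6 → 5: |5-6| = 1, total = 1
  5 → 3: |3-5| = 2, total = 3
  3 → 9: |9-3| = 6, total = 9
  9 → 10: |10-9| = 1, total = 10

Answer: 10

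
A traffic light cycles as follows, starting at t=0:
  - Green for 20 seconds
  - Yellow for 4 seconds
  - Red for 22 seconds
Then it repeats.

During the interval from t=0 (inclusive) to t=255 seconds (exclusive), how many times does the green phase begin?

Answer: 6

Derivation:
Cycle = 20+4+22 = 46s
green phase starts at t = k*46 + 0 for k=0,1,2,...
Need k*46+0 < 255 → k < 5.543
k ∈ {0, ..., 5} → 6 starts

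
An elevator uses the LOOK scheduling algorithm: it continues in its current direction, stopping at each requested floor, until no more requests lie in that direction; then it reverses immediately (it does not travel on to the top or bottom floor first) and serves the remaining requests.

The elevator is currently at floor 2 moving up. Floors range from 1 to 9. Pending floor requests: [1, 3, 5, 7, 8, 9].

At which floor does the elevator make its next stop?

Answer: 3

Derivation:
Current floor: 2, direction: up
Requests above: [3, 5, 7, 8, 9]
Requests below: [1]
Moving up and requests lie above → nearest above is min([3, 5, 7, 8, 9]) = 3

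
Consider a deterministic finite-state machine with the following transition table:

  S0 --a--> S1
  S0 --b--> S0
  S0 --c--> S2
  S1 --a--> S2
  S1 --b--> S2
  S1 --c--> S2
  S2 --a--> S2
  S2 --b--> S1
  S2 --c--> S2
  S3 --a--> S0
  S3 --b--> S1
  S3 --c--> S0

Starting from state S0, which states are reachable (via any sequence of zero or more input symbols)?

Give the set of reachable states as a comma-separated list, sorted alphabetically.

BFS from S0:
  visit S0: S0--a-->S1 (new), S0--b-->S0 (seen), S0--c-->S2 (new)
  visit S1: S1--a-->S2 (seen), S1--b-->S2 (seen), S1--c-->S2 (seen)
  visit S2: S2--a-->S2 (seen), S2--b-->S1 (seen), S2--c-->S2 (seen)

Answer: S0, S1, S2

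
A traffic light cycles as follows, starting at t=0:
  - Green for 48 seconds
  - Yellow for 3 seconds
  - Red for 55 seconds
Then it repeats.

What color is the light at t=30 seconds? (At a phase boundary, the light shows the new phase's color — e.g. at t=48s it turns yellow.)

Answer: green

Derivation:
Cycle length = 48 + 3 + 55 = 106s
t = 30, phase_t = 30 mod 106 = 30
30 < 48 (green end) → GREEN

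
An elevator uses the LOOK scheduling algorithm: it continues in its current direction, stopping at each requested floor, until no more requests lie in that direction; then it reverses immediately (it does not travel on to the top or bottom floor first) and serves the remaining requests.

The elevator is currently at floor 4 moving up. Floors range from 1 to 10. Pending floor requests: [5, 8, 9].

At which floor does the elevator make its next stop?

Answer: 5

Derivation:
Current floor: 4, direction: up
Requests above: [5, 8, 9]
Requests below: []
Moving up and requests lie above → nearest above is min([5, 8, 9]) = 5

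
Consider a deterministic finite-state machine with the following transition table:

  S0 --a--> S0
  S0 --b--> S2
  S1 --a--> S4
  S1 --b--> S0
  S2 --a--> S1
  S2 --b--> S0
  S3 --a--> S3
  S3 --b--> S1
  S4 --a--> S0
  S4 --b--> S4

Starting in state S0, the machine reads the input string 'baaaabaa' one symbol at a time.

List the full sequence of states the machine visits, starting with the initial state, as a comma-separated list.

Answer: S0, S2, S1, S4, S0, S0, S2, S1, S4

Derivation:
Start: S0
  read 'b': S0 --b--> S2
  read 'a': S2 --a--> S1
  read 'a': S1 --a--> S4
  read 'a': S4 --a--> S0
  read 'a': S0 --a--> S0
  read 'b': S0 --b--> S2
  read 'a': S2 --a--> S1
  read 'a': S1 --a--> S4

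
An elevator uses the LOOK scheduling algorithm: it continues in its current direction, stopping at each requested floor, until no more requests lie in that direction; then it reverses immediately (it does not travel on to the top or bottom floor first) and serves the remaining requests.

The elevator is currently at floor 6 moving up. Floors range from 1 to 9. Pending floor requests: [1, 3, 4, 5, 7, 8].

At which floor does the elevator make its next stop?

Current floor: 6, direction: up
Requests above: [7, 8]
Requests below: [1, 3, 4, 5]
Moving up and requests lie above → nearest above is min([7, 8]) = 7

Answer: 7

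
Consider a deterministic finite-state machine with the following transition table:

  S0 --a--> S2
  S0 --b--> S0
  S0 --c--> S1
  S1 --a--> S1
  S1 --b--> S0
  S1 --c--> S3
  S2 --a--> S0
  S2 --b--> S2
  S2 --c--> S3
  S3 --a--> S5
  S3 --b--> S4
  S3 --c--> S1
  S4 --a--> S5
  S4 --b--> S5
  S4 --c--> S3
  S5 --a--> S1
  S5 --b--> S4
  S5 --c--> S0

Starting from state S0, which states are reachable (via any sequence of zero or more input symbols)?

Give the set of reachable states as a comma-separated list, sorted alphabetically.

Answer: S0, S1, S2, S3, S4, S5

Derivation:
BFS from S0:
  visit S0: S0--a-->S2 (new), S0--b-->S0 (seen), S0--c-->S1 (new)
  visit S2: S2--a-->S0 (seen), S2--b-->S2 (seen), S2--c-->S3 (new)
  visit S1: S1--a-->S1 (seen), S1--b-->S0 (seen), S1--c-->S3 (seen)
  visit S3: S3--a-->S5 (new), S3--b-->S4 (new), S3--c-->S1 (seen)
  visit S5: S5--a-->S1 (seen), S5--b-->S4 (seen), S5--c-->S0 (seen)
  visit S4: S4--a-->S5 (seen), S4--b-->S5 (seen), S4--c-->S3 (seen)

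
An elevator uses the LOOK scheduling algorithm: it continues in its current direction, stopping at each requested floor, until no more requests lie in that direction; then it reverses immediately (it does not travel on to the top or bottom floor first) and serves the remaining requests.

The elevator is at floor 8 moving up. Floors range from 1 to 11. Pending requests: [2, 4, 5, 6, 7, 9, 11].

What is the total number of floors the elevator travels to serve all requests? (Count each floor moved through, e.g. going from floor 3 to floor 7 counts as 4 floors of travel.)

Answer: 12

Derivation:
Start at floor 8 moving up, LOOK stop order: [9, 11, 7, 6, 5, 4, 2]
  8 → 9: |9-8| = 1, total = 1
  9 → 11: |11-9| = 2, total = 3
  11 → 7: |7-11| = 4, total = 7
  7 → 6: |6-7| = 1, total = 8
  6 → 5: |5-6| = 1, total = 9
  5 → 4: |4-5| = 1, total = 10
  4 → 2: |2-4| = 2, total = 12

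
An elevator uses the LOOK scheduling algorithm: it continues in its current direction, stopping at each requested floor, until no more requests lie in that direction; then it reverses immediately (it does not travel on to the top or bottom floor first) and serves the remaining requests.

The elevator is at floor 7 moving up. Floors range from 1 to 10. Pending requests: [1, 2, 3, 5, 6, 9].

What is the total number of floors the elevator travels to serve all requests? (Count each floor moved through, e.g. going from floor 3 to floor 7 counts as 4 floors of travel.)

Answer: 10

Derivation:
Start at floor 7 moving up, LOOK stop order: [9, 6, 5, 3, 2, 1]
  7 → 9: |9-7| = 2, total = 2
  9 → 6: |6-9| = 3, total = 5
  6 → 5: |5-6| = 1, total = 6
  5 → 3: |3-5| = 2, total = 8
  3 → 2: |2-3| = 1, total = 9
  2 → 1: |1-2| = 1, total = 10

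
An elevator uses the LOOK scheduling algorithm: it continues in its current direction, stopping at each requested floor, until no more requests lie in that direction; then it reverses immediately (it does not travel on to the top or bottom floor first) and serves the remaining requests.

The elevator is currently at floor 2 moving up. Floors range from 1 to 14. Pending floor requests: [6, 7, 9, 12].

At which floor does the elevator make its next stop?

Answer: 6

Derivation:
Current floor: 2, direction: up
Requests above: [6, 7, 9, 12]
Requests below: []
Moving up and requests lie above → nearest above is min([6, 7, 9, 12]) = 6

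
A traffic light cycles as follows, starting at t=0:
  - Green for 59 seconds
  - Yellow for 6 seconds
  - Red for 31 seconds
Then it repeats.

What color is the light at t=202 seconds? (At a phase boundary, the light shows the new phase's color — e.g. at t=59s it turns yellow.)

Cycle length = 59 + 6 + 31 = 96s
t = 202, phase_t = 202 mod 96 = 10
10 < 59 (green end) → GREEN

Answer: green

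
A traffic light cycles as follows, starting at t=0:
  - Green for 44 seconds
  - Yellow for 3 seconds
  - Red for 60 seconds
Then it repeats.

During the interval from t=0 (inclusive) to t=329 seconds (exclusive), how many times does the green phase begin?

Cycle = 44+3+60 = 107s
green phase starts at t = k*107 + 0 for k=0,1,2,...
Need k*107+0 < 329 → k < 3.075
k ∈ {0, ..., 3} → 4 starts

Answer: 4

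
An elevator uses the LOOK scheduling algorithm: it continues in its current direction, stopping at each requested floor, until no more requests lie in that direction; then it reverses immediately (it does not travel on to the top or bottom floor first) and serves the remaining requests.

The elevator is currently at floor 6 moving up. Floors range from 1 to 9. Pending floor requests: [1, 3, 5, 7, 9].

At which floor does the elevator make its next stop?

Current floor: 6, direction: up
Requests above: [7, 9]
Requests below: [1, 3, 5]
Moving up and requests lie above → nearest above is min([7, 9]) = 7

Answer: 7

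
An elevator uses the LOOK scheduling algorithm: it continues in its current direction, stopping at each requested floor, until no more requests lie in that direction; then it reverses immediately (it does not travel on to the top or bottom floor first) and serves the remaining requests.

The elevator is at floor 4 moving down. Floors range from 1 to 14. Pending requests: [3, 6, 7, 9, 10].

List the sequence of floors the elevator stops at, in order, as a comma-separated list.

Answer: 3, 6, 7, 9, 10

Derivation:
Current: 4, moving DOWN
Serve below first (descending): [3]
Then reverse, serve above (ascending): [6, 7, 9, 10]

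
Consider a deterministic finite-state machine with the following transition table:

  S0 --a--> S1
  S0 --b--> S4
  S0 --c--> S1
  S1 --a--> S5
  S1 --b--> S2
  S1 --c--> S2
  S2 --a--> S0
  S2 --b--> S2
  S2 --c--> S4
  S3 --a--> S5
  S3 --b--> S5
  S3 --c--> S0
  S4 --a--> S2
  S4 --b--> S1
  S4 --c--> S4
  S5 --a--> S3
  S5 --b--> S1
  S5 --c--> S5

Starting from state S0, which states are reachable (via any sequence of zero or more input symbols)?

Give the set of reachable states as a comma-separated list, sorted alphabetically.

Answer: S0, S1, S2, S3, S4, S5

Derivation:
BFS from S0:
  visit S0: S0--a-->S1 (new), S0--b-->S4 (new), S0--c-->S1 (seen)
  visit S1: S1--a-->S5 (new), S1--b-->S2 (new), S1--c-->S2 (seen)
  visit S4: S4--a-->S2 (seen), S4--b-->S1 (seen), S4--c-->S4 (seen)
  visit S5: S5--a-->S3 (new), S5--b-->S1 (seen), S5--c-->S5 (seen)
  visit S2: S2--a-->S0 (seen), S2--b-->S2 (seen), S2--c-->S4 (seen)
  visit S3: S3--a-->S5 (seen), S3--b-->S5 (seen), S3--c-->S0 (seen)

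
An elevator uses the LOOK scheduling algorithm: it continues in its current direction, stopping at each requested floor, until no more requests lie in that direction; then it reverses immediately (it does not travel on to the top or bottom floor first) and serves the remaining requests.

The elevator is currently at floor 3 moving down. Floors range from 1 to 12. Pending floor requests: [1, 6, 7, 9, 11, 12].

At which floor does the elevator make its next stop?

Current floor: 3, direction: down
Requests above: [6, 7, 9, 11, 12]
Requests below: [1]
Moving down and requests lie below → nearest below is max([1]) = 1

Answer: 1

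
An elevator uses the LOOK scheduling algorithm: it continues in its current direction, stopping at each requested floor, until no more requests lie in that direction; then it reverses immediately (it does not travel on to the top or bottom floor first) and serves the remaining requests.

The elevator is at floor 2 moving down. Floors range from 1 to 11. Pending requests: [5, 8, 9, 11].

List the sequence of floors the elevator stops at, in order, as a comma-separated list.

Current: 2, moving DOWN
Serve below first (descending): []
Then reverse, serve above (ascending): [5, 8, 9, 11]

Answer: 5, 8, 9, 11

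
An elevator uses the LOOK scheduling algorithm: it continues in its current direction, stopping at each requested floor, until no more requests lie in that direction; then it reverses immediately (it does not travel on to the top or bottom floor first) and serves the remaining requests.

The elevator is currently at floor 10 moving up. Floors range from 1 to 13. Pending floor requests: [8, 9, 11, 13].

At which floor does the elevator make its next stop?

Answer: 11

Derivation:
Current floor: 10, direction: up
Requests above: [11, 13]
Requests below: [8, 9]
Moving up and requests lie above → nearest above is min([11, 13]) = 11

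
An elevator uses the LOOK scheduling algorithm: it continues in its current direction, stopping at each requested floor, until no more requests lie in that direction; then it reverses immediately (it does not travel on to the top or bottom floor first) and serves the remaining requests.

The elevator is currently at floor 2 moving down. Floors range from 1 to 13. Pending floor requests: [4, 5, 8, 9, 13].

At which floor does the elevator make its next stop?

Answer: 4

Derivation:
Current floor: 2, direction: down
Requests above: [4, 5, 8, 9, 13]
Requests below: []
Moving down but no requests below → reverse; nearest above is min([4, 5, 8, 9, 13]) = 4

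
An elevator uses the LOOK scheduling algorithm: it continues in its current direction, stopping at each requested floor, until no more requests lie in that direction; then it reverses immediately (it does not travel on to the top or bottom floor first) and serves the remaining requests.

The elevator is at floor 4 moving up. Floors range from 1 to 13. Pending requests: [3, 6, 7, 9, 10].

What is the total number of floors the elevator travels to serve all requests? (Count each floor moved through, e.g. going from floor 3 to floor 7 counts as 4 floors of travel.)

Start at floor 4 moving up, LOOK stop order: [6, 7, 9, 10, 3]
  4 → 6: |6-4| = 2, total = 2
  6 → 7: |7-6| = 1, total = 3
  7 → 9: |9-7| = 2, total = 5
  9 → 10: |10-9| = 1, total = 6
  10 → 3: |3-10| = 7, total = 13

Answer: 13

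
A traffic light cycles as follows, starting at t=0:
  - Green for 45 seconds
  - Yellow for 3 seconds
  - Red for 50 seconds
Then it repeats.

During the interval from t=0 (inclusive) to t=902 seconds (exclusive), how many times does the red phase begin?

Answer: 9

Derivation:
Cycle = 45+3+50 = 98s
red phase starts at t = k*98 + 48 for k=0,1,2,...
Need k*98+48 < 902 → k < 8.714
k ∈ {0, ..., 8} → 9 starts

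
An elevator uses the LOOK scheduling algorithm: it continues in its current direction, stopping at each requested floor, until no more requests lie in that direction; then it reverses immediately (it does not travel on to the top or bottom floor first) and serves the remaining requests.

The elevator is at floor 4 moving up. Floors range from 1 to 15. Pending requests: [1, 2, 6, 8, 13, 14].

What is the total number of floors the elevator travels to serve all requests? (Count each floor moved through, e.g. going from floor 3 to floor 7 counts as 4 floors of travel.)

Answer: 23

Derivation:
Start at floor 4 moving up, LOOK stop order: [6, 8, 13, 14, 2, 1]
  4 → 6: |6-4| = 2, total = 2
  6 → 8: |8-6| = 2, total = 4
  8 → 13: |13-8| = 5, total = 9
  13 → 14: |14-13| = 1, total = 10
  14 → 2: |2-14| = 12, total = 22
  2 → 1: |1-2| = 1, total = 23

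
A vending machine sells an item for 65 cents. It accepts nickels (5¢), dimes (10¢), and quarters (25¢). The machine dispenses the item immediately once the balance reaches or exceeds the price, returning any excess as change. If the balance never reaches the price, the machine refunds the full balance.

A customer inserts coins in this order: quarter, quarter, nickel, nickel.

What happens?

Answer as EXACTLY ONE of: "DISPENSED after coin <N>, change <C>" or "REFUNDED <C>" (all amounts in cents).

Price: 65¢
Coin 1 (quarter, 25¢): balance = 25¢
Coin 2 (quarter, 25¢): balance = 50¢
Coin 3 (nickel, 5¢): balance = 55¢
Coin 4 (nickel, 5¢): balance = 60¢
All coins inserted, balance 60¢ < price 65¢ → REFUND 60¢

Answer: REFUNDED 60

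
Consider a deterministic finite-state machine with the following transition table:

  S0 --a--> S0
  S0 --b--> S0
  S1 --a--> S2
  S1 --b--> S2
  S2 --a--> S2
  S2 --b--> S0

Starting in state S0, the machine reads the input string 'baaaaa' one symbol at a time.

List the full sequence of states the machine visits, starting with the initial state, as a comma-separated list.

Start: S0
  read 'b': S0 --b--> S0
  read 'a': S0 --a--> S0
  read 'a': S0 --a--> S0
  read 'a': S0 --a--> S0
  read 'a': S0 --a--> S0
  read 'a': S0 --a--> S0

Answer: S0, S0, S0, S0, S0, S0, S0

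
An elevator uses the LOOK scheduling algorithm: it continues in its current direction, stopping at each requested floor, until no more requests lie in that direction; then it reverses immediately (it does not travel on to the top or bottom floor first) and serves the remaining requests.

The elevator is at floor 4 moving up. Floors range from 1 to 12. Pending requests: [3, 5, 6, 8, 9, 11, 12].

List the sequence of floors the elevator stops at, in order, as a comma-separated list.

Answer: 5, 6, 8, 9, 11, 12, 3

Derivation:
Current: 4, moving UP
Serve above first (ascending): [5, 6, 8, 9, 11, 12]
Then reverse, serve below (descending): [3]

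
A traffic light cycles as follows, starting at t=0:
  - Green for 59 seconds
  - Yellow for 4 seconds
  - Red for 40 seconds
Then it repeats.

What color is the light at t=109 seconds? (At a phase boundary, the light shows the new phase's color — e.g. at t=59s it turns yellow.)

Cycle length = 59 + 4 + 40 = 103s
t = 109, phase_t = 109 mod 103 = 6
6 < 59 (green end) → GREEN

Answer: green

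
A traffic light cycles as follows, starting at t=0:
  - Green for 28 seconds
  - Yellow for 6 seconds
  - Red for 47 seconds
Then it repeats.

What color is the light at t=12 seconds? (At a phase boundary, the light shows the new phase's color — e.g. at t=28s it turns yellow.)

Cycle length = 28 + 6 + 47 = 81s
t = 12, phase_t = 12 mod 81 = 12
12 < 28 (green end) → GREEN

Answer: green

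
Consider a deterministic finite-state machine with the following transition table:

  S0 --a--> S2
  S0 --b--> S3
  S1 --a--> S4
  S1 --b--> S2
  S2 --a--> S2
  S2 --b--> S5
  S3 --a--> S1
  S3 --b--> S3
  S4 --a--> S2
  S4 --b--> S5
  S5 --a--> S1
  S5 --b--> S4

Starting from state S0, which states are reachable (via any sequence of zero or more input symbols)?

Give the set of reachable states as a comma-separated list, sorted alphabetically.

BFS from S0:
  visit S0: S0--a-->S2 (new), S0--b-->S3 (new)
  visit S2: S2--a-->S2 (seen), S2--b-->S5 (new)
  visit S3: S3--a-->S1 (new), S3--b-->S3 (seen)
  visit S5: S5--a-->S1 (seen), S5--b-->S4 (new)
  visit S1: S1--a-->S4 (seen), S1--b-->S2 (seen)
  visit S4: S4--a-->S2 (seen), S4--b-->S5 (seen)

Answer: S0, S1, S2, S3, S4, S5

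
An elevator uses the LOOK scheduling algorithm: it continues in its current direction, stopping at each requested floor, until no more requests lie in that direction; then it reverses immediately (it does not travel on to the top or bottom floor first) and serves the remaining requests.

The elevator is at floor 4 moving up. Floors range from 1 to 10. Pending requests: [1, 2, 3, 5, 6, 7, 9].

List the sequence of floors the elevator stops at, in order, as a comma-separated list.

Current: 4, moving UP
Serve above first (ascending): [5, 6, 7, 9]
Then reverse, serve below (descending): [3, 2, 1]

Answer: 5, 6, 7, 9, 3, 2, 1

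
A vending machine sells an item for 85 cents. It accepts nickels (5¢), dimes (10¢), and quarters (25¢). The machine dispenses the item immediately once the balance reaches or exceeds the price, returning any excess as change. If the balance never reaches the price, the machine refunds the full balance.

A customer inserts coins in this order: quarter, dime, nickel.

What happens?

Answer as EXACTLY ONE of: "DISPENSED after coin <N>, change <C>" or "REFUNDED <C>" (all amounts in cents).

Price: 85¢
Coin 1 (quarter, 25¢): balance = 25¢
Coin 2 (dime, 10¢): balance = 35¢
Coin 3 (nickel, 5¢): balance = 40¢
All coins inserted, balance 40¢ < price 85¢ → REFUND 40¢

Answer: REFUNDED 40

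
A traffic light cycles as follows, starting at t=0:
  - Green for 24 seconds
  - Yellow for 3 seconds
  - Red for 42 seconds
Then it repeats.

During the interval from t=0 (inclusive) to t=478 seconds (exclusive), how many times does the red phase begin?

Answer: 7

Derivation:
Cycle = 24+3+42 = 69s
red phase starts at t = k*69 + 27 for k=0,1,2,...
Need k*69+27 < 478 → k < 6.536
k ∈ {0, ..., 6} → 7 starts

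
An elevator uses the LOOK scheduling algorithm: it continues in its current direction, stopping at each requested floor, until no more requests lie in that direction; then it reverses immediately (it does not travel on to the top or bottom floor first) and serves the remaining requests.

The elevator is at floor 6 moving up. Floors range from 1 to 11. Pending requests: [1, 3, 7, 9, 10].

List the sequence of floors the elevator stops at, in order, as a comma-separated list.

Answer: 7, 9, 10, 3, 1

Derivation:
Current: 6, moving UP
Serve above first (ascending): [7, 9, 10]
Then reverse, serve below (descending): [3, 1]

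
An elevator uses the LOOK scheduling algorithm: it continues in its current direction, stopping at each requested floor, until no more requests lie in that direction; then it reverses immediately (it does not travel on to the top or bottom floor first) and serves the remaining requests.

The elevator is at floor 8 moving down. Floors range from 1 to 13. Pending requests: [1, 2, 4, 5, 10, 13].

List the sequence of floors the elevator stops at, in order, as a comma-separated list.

Answer: 5, 4, 2, 1, 10, 13

Derivation:
Current: 8, moving DOWN
Serve below first (descending): [5, 4, 2, 1]
Then reverse, serve above (ascending): [10, 13]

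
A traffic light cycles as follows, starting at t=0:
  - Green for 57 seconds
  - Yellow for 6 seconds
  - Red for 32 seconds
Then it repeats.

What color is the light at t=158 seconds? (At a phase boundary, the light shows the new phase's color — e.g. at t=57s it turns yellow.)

Answer: red

Derivation:
Cycle length = 57 + 6 + 32 = 95s
t = 158, phase_t = 158 mod 95 = 63
63 >= 63 → RED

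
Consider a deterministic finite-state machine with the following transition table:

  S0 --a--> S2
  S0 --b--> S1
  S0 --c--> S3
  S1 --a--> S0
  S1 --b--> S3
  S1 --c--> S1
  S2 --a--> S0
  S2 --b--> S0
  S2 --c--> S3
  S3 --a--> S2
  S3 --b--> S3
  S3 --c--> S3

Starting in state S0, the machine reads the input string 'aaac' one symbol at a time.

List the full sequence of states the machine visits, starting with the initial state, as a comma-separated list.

Answer: S0, S2, S0, S2, S3

Derivation:
Start: S0
  read 'a': S0 --a--> S2
  read 'a': S2 --a--> S0
  read 'a': S0 --a--> S2
  read 'c': S2 --c--> S3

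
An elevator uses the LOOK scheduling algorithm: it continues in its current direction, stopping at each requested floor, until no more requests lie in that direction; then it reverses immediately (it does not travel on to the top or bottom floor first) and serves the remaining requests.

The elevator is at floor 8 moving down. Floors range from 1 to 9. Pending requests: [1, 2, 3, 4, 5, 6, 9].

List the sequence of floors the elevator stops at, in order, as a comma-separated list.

Answer: 6, 5, 4, 3, 2, 1, 9

Derivation:
Current: 8, moving DOWN
Serve below first (descending): [6, 5, 4, 3, 2, 1]
Then reverse, serve above (ascending): [9]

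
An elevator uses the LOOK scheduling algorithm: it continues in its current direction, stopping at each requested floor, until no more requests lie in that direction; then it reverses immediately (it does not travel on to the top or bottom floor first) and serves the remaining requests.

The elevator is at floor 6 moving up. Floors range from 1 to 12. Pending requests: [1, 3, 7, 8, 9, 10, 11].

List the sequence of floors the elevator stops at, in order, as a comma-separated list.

Answer: 7, 8, 9, 10, 11, 3, 1

Derivation:
Current: 6, moving UP
Serve above first (ascending): [7, 8, 9, 10, 11]
Then reverse, serve below (descending): [3, 1]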